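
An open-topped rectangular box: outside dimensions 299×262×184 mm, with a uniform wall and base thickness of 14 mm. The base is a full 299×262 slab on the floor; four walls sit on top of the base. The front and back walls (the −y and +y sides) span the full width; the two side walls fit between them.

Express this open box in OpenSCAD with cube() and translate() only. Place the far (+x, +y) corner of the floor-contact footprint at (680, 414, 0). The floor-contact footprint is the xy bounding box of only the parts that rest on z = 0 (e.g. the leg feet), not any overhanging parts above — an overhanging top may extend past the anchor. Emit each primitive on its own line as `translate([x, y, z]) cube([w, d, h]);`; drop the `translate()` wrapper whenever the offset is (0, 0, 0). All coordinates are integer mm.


translate([381, 152, 0]) cube([299, 262, 14]);
translate([381, 152, 14]) cube([299, 14, 170]);
translate([381, 400, 14]) cube([299, 14, 170]);
translate([381, 166, 14]) cube([14, 234, 170]);
translate([666, 166, 14]) cube([14, 234, 170]);


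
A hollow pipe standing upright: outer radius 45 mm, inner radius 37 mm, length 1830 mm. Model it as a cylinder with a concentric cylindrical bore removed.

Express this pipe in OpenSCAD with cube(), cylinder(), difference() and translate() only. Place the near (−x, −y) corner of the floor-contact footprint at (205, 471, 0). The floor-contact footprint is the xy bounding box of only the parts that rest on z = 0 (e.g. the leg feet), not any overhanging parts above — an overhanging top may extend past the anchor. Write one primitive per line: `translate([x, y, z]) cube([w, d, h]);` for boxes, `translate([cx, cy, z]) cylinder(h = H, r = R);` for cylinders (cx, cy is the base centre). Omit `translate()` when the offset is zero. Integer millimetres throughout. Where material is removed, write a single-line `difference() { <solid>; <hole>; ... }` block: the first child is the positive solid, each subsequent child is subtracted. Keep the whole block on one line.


difference() { translate([250, 516, 0]) cylinder(h = 1830, r = 45); translate([250, 516, 0]) cylinder(h = 1830, r = 37); }


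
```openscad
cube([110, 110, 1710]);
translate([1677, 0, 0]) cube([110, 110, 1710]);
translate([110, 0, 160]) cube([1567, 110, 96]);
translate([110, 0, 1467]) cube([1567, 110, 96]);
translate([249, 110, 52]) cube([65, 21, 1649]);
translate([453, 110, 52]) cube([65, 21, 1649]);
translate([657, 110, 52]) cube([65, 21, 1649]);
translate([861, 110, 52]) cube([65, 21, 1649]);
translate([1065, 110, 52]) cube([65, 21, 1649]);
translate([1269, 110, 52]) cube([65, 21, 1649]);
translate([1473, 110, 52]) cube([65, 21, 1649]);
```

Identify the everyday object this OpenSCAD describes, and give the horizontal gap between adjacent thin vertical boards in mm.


A fence section. The picket gap is 139 mm.

Two posts, two rails, 7 pickets — a fence section. Span 1567 mm holds 7 pickets of 65 mm with 8 equal gaps: ⌊(1567 − 7·65) / 8⌋ = 139 mm.


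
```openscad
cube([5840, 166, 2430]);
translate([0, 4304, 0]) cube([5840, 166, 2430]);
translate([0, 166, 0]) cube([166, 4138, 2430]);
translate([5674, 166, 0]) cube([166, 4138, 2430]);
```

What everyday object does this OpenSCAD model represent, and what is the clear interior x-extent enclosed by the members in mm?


A house (or room) frame. The interior width is 5508 mm.

Four 2430 mm walls enclosing a rectangle with no floor or roof — a room or house frame. Outside width is 5840 mm and wall thickness is 166 mm, so the interior width is 5840 − 2 × 166 = 5508 mm.


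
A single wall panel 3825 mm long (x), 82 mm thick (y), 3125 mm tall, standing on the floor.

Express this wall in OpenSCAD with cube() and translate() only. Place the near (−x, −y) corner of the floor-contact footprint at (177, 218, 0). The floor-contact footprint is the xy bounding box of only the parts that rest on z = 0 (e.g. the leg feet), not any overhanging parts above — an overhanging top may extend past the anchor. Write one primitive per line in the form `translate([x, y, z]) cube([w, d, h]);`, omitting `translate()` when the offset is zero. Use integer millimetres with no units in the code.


translate([177, 218, 0]) cube([3825, 82, 3125]);


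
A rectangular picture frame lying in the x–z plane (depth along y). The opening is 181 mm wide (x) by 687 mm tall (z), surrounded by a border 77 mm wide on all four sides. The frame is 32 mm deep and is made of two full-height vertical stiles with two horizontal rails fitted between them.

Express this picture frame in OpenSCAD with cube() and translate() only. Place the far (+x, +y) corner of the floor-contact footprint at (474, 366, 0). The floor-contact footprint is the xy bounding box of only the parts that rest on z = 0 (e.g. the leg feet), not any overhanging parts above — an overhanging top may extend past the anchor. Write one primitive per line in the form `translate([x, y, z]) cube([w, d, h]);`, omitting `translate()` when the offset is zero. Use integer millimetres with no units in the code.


translate([139, 334, 0]) cube([77, 32, 841]);
translate([397, 334, 0]) cube([77, 32, 841]);
translate([216, 334, 0]) cube([181, 32, 77]);
translate([216, 334, 764]) cube([181, 32, 77]);


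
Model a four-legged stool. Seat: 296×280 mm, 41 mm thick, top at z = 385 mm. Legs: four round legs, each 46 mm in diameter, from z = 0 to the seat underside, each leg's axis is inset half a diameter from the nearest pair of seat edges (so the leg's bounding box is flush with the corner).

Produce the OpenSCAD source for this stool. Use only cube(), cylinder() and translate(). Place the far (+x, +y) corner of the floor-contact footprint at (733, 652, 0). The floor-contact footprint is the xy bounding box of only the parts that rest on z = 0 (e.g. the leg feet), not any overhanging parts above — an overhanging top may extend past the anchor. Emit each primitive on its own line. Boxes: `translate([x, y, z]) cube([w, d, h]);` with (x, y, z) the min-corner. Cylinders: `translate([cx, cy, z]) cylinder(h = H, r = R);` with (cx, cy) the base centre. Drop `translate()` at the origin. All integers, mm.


translate([437, 372, 344]) cube([296, 280, 41]);
translate([460, 395, 0]) cylinder(h = 344, r = 23);
translate([710, 395, 0]) cylinder(h = 344, r = 23);
translate([460, 629, 0]) cylinder(h = 344, r = 23);
translate([710, 629, 0]) cylinder(h = 344, r = 23);


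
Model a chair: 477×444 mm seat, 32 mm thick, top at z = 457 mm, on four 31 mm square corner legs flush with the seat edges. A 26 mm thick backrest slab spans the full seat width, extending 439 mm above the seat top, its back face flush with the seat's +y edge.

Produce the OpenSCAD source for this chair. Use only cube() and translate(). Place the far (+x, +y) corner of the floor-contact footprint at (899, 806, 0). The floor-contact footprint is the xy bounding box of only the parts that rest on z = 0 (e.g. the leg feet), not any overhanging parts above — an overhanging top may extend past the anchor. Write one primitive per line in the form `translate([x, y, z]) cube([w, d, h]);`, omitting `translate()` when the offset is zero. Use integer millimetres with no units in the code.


translate([422, 362, 425]) cube([477, 444, 32]);
translate([422, 362, 0]) cube([31, 31, 425]);
translate([868, 362, 0]) cube([31, 31, 425]);
translate([422, 775, 0]) cube([31, 31, 425]);
translate([868, 775, 0]) cube([31, 31, 425]);
translate([422, 780, 457]) cube([477, 26, 439]);


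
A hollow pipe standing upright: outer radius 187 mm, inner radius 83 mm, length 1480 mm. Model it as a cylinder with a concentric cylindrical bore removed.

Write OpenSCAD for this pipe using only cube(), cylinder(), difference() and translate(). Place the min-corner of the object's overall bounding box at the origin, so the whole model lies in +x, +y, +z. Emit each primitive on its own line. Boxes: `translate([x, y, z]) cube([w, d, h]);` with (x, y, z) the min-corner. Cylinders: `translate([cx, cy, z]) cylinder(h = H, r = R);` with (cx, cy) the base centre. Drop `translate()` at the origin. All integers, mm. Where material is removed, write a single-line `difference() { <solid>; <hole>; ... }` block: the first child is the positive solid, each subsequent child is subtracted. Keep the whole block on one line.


difference() { translate([187, 187, 0]) cylinder(h = 1480, r = 187); translate([187, 187, 0]) cylinder(h = 1480, r = 83); }


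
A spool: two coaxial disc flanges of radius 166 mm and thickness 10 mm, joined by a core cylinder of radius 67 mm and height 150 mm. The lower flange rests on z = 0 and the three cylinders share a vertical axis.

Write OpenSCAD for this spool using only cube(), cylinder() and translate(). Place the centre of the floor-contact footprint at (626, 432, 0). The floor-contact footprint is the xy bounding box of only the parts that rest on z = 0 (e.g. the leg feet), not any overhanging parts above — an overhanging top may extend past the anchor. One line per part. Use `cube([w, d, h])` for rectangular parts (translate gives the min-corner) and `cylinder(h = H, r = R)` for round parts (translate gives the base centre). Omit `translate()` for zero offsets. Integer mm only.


translate([626, 432, 0]) cylinder(h = 10, r = 166);
translate([626, 432, 10]) cylinder(h = 150, r = 67);
translate([626, 432, 160]) cylinder(h = 10, r = 166);


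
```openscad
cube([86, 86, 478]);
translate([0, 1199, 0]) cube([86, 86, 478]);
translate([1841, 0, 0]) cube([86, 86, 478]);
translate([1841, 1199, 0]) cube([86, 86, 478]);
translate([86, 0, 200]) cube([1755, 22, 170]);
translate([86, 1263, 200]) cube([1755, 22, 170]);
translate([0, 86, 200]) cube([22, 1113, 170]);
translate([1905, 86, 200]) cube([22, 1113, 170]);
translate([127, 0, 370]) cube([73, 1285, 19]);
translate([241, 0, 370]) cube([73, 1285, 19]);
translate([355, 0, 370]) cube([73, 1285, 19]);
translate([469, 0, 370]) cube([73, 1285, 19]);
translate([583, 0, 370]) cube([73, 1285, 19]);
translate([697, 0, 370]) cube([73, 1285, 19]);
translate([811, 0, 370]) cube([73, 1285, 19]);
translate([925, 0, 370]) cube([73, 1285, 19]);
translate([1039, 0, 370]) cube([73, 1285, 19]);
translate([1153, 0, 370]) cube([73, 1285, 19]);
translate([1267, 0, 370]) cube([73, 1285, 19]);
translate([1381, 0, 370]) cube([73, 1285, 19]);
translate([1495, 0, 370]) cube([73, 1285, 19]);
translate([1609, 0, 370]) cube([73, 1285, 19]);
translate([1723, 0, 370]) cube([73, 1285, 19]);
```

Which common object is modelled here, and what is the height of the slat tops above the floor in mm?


A bed frame. The slat-top height is 389 mm.

Four posts, four rails, and a row of slats — a bed frame. Slats sit on the rails at z = 200 + 170 = 370; with slat thickness 19, the top is 389 mm.


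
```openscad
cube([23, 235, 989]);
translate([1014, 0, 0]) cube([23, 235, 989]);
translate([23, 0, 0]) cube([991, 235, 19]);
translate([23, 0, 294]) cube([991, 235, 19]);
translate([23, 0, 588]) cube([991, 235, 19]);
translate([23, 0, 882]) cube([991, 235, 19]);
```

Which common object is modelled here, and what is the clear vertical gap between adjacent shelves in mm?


A bookshelf. The clear shelf gap is 275 mm.

Two tall side panels with 4 horizontal boards between them — a bookshelf. The first two shelf undersides are at z = 0 and z = 294; with shelf thickness 19, the clear gap is 294 − 0 − 19 = 275 mm.


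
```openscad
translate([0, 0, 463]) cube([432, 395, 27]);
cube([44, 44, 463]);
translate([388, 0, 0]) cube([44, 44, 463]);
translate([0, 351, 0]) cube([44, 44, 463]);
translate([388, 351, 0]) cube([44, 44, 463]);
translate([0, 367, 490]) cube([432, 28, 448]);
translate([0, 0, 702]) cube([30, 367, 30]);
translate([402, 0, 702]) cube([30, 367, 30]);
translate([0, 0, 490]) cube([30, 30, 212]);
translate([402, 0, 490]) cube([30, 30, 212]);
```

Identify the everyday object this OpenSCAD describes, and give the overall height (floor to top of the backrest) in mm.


A chair. The overall height is 938 mm.

A slab on four corner posts with a tall panel at the back — a chair. The seat slab sits at z = 463 with thickness 27, and the 448 mm backrest starts at the seat top, so the overall height is 463 + 27 + 448 = 938 mm.


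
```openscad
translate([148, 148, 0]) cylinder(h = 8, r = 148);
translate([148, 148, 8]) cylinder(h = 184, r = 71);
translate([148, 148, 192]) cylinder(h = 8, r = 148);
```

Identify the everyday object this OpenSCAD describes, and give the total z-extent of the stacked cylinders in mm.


A spool. The overall height is 200 mm.

Three coaxial cylinders, large–small–large — a spool. Two 8 mm flanges and a 184 mm core give 8 + 184 + 8 = 200 mm.


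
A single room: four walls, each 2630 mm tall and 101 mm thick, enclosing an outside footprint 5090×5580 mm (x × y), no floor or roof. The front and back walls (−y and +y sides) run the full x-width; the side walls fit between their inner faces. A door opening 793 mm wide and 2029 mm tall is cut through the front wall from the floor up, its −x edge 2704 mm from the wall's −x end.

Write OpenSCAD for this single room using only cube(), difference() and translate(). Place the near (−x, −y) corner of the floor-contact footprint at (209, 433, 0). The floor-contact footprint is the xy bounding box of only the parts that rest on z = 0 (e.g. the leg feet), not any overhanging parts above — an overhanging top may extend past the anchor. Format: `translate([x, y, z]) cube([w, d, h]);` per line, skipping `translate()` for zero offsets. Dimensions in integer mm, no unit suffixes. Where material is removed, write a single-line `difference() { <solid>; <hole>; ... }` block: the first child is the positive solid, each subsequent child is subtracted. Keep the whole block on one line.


difference() { translate([209, 433, 0]) cube([5090, 101, 2630]); translate([2913, 433, 0]) cube([793, 101, 2029]); }
translate([209, 5912, 0]) cube([5090, 101, 2630]);
translate([209, 534, 0]) cube([101, 5378, 2630]);
translate([5198, 534, 0]) cube([101, 5378, 2630]);


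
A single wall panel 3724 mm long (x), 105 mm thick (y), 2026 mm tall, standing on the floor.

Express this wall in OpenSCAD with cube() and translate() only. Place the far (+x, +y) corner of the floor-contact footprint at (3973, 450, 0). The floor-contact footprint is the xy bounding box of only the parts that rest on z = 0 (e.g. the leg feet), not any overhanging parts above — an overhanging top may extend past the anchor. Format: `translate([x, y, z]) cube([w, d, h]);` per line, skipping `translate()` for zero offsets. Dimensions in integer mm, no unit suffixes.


translate([249, 345, 0]) cube([3724, 105, 2026]);


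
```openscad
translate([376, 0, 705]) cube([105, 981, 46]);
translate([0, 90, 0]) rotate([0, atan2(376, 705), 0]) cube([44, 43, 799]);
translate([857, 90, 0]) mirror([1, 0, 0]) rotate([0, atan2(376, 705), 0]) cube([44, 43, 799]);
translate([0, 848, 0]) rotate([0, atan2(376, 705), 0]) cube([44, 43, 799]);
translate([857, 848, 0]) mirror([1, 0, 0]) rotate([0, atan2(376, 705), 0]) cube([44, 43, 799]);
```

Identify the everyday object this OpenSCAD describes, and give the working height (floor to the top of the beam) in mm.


A sawhorse. The overall height is 751 mm.

A beam across two mirrored pairs of raked legs — a sawhorse. The beam's underside is at z = 705 (matching the legs' vertical rise in atan2(376, 705)) and the beam is 46 mm tall, so its top is at 705 + 46 = 751 mm. The raked legs top out at the beam's underside, so that is the highest point.


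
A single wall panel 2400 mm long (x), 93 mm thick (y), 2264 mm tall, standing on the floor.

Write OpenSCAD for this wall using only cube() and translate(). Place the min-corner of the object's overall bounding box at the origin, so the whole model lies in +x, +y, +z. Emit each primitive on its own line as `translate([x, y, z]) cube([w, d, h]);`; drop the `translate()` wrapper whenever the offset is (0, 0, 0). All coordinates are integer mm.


cube([2400, 93, 2264]);


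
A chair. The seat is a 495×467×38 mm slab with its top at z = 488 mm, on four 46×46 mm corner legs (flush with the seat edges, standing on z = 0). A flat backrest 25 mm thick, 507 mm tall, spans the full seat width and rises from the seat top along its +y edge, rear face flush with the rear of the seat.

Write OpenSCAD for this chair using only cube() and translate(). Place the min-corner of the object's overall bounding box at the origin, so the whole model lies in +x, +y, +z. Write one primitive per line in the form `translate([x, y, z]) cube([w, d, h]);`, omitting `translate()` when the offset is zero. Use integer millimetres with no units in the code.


// leg_h = 488 - 38 = 450
translate([0, 0, 450]) cube([495, 467, 38]);
cube([46, 46, 450]);
translate([449, 0, 0]) cube([46, 46, 450]);
translate([0, 421, 0]) cube([46, 46, 450]);
translate([449, 421, 0]) cube([46, 46, 450]);
translate([0, 442, 488]) cube([495, 25, 507]);


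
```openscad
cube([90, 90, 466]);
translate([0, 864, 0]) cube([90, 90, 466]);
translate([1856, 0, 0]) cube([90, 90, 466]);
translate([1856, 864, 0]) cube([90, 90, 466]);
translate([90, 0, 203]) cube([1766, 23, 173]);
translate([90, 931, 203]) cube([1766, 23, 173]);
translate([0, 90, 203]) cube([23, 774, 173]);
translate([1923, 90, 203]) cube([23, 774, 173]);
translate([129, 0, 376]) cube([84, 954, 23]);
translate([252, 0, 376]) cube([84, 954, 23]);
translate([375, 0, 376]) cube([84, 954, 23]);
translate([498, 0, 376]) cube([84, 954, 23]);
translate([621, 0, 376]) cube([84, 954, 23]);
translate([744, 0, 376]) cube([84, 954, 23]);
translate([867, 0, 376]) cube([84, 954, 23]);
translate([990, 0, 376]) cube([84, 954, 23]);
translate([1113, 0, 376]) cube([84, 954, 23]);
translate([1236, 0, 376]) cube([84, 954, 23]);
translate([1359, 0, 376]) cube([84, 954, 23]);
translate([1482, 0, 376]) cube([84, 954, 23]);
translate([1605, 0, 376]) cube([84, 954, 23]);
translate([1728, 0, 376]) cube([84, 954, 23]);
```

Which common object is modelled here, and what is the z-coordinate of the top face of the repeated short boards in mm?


A bed frame. The slat-top height is 399 mm.

Four posts, four rails, and a row of slats — a bed frame. Slats sit on the rails at z = 203 + 173 = 376; with slat thickness 23, the top is 399 mm.


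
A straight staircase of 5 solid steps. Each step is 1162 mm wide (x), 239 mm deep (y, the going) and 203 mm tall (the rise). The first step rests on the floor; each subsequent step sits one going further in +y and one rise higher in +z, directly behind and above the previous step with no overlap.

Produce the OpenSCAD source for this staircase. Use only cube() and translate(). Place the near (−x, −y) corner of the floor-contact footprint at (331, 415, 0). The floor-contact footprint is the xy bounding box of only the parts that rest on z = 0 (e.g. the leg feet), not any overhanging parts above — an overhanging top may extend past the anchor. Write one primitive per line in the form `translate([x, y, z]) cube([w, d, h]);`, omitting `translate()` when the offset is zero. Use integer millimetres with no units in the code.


translate([331, 415, 0]) cube([1162, 239, 203]);
translate([331, 654, 203]) cube([1162, 239, 203]);
translate([331, 893, 406]) cube([1162, 239, 203]);
translate([331, 1132, 609]) cube([1162, 239, 203]);
translate([331, 1371, 812]) cube([1162, 239, 203]);


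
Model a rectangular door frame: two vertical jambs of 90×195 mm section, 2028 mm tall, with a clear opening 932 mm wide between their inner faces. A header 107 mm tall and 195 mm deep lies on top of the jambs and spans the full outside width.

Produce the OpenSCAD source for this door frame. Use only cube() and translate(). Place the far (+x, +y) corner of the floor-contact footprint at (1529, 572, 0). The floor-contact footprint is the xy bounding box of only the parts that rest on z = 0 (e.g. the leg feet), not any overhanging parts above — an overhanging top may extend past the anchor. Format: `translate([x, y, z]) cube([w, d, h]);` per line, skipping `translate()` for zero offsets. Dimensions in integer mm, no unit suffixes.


translate([417, 377, 0]) cube([90, 195, 2028]);
translate([1439, 377, 0]) cube([90, 195, 2028]);
translate([417, 377, 2028]) cube([1112, 195, 107]);


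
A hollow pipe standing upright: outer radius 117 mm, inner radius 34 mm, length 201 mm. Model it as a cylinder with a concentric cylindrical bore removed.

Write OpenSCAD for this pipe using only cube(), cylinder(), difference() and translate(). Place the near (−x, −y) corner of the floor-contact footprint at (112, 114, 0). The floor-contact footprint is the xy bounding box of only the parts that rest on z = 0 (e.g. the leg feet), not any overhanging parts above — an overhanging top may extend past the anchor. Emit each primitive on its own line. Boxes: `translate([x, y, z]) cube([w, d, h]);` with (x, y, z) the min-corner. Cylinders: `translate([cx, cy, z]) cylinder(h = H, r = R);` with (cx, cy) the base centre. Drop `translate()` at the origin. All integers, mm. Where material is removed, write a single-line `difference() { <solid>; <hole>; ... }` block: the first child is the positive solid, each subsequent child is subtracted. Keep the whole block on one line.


difference() { translate([229, 231, 0]) cylinder(h = 201, r = 117); translate([229, 231, 0]) cylinder(h = 201, r = 34); }


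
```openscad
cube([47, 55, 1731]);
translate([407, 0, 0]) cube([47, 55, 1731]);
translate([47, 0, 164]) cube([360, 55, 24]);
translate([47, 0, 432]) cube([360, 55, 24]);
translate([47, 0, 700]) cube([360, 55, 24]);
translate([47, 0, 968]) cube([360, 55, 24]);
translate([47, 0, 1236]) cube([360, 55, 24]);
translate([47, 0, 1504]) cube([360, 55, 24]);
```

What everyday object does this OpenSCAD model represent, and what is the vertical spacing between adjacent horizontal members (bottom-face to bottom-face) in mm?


A ladder. The rung spacing is 268 mm.

Two tall 47×55 posts with 6 short bars between them — a ladder. Adjacent rungs sit at z = 164 and z = 432, so the spacing is 432 − 164 = 268 mm.


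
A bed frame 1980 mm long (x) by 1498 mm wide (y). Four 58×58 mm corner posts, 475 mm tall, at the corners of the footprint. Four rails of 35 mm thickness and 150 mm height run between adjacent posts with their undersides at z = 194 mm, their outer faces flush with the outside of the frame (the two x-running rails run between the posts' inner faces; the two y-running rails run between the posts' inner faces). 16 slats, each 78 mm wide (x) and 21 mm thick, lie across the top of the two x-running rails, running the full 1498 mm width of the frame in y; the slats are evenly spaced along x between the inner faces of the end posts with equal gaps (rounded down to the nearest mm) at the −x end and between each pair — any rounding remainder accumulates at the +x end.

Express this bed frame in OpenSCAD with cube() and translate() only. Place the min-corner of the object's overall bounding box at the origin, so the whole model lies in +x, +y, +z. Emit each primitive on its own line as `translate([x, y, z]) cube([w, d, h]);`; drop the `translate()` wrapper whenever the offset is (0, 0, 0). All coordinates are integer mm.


// slat z = rail_z + rail_h = 194 + 150 = 344
// slat gap = ⌊(1864 − 16·78) / 17⌋ = 36
cube([58, 58, 475]);
translate([0, 1440, 0]) cube([58, 58, 475]);
translate([1922, 0, 0]) cube([58, 58, 475]);
translate([1922, 1440, 0]) cube([58, 58, 475]);
translate([58, 0, 194]) cube([1864, 35, 150]);
translate([58, 1463, 194]) cube([1864, 35, 150]);
translate([0, 58, 194]) cube([35, 1382, 150]);
translate([1945, 58, 194]) cube([35, 1382, 150]);
translate([94, 0, 344]) cube([78, 1498, 21]);
translate([208, 0, 344]) cube([78, 1498, 21]);
translate([322, 0, 344]) cube([78, 1498, 21]);
translate([436, 0, 344]) cube([78, 1498, 21]);
translate([550, 0, 344]) cube([78, 1498, 21]);
translate([664, 0, 344]) cube([78, 1498, 21]);
translate([778, 0, 344]) cube([78, 1498, 21]);
translate([892, 0, 344]) cube([78, 1498, 21]);
translate([1006, 0, 344]) cube([78, 1498, 21]);
translate([1120, 0, 344]) cube([78, 1498, 21]);
translate([1234, 0, 344]) cube([78, 1498, 21]);
translate([1348, 0, 344]) cube([78, 1498, 21]);
translate([1462, 0, 344]) cube([78, 1498, 21]);
translate([1576, 0, 344]) cube([78, 1498, 21]);
translate([1690, 0, 344]) cube([78, 1498, 21]);
translate([1804, 0, 344]) cube([78, 1498, 21]);


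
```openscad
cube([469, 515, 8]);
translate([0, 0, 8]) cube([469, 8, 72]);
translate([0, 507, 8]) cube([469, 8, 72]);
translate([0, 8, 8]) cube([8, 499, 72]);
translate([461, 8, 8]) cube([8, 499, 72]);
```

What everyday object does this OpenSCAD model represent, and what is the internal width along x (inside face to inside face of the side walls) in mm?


An open box. The internal width is 453 mm.

A 469×515 base slab with four walls standing on it — an open box. The base is 469 mm wide and the walls are 8 mm thick, so the internal width is 469 − 2 × 8 = 453 mm.


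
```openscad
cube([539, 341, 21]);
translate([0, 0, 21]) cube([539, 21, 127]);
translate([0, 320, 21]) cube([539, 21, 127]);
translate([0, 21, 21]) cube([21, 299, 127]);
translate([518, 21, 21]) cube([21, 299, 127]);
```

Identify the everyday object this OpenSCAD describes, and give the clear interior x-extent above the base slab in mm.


An open box. The internal width is 497 mm.

A 539×341 base slab with four walls standing on it — an open box. The base is 539 mm wide and the walls are 21 mm thick, so the internal width is 539 − 2 × 21 = 497 mm.


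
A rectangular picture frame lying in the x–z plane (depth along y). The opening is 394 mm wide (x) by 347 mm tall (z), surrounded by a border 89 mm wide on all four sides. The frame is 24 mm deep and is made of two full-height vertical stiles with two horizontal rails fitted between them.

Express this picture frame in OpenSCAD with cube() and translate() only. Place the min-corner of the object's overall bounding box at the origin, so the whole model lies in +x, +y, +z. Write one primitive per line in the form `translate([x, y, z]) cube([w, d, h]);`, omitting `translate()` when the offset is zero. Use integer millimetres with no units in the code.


cube([89, 24, 525]);
translate([483, 0, 0]) cube([89, 24, 525]);
translate([89, 0, 0]) cube([394, 24, 89]);
translate([89, 0, 436]) cube([394, 24, 89]);


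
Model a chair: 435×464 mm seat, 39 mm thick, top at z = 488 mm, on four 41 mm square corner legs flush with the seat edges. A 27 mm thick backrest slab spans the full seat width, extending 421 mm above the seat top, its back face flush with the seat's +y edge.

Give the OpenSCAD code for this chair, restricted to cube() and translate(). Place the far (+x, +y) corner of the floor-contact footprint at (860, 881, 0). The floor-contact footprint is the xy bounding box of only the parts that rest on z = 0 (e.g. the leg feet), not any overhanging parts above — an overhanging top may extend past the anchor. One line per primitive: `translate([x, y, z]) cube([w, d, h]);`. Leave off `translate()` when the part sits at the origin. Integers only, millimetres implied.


// leg_h = 488 - 39 = 449
translate([425, 417, 449]) cube([435, 464, 39]);
translate([425, 417, 0]) cube([41, 41, 449]);
translate([819, 417, 0]) cube([41, 41, 449]);
translate([425, 840, 0]) cube([41, 41, 449]);
translate([819, 840, 0]) cube([41, 41, 449]);
translate([425, 854, 488]) cube([435, 27, 421]);


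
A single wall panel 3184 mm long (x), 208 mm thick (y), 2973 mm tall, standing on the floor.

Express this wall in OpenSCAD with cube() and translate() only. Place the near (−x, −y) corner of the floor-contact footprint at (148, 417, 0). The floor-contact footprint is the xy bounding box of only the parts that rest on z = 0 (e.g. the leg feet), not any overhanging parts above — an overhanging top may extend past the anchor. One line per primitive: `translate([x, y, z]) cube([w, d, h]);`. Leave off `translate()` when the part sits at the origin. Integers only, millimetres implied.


translate([148, 417, 0]) cube([3184, 208, 2973]);


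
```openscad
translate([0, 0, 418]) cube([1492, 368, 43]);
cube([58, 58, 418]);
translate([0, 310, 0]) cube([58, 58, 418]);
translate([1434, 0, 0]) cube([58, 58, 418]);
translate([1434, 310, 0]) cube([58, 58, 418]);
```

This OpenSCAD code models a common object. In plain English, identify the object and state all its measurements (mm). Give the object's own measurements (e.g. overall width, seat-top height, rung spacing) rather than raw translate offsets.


A long wooden bench with a 1492 mm (x) × 368 mm (y) seat, 43 mm thick, its top surface 461 mm above the floor. Four 58 mm square legs at the seat corners, flush with the edges, run from z = 0 to the seat underside.


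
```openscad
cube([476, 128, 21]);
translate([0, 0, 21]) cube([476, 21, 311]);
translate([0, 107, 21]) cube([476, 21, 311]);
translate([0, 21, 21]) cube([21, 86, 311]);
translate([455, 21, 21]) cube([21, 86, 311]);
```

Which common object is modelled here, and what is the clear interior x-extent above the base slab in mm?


An open box. The internal width is 434 mm.

A 476×128 base slab with four walls standing on it — an open box. The base is 476 mm wide and the walls are 21 mm thick, so the internal width is 476 − 2 × 21 = 434 mm.


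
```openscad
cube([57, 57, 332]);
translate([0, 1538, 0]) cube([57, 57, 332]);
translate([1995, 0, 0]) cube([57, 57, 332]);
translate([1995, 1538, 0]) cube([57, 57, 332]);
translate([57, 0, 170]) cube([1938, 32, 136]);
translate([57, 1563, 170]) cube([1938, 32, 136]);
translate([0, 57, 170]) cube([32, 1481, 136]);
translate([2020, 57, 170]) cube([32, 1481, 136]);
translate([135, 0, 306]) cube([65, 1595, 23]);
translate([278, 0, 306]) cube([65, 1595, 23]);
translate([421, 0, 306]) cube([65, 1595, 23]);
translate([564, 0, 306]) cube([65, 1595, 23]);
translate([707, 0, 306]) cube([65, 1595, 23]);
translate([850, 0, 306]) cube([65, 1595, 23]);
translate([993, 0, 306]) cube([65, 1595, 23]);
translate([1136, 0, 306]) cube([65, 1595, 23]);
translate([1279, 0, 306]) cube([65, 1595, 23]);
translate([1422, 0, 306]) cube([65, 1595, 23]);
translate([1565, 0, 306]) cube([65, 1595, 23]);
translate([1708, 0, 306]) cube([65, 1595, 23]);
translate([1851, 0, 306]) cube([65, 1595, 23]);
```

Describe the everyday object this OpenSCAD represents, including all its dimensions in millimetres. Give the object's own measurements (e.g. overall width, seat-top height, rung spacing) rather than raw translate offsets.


A bed frame 2052 mm long (x) by 1595 mm wide (y). Four 57×57 mm corner posts, 332 mm tall, at the corners of the footprint. Four rails of 32 mm thickness and 136 mm height run between adjacent posts with their undersides at z = 170 mm, their outer faces flush with the outside of the frame (the two x-running rails run between the posts' inner faces; the two y-running rails run between the posts' inner faces). 13 slats, each 65 mm wide (x) and 23 mm thick, lie across the top of the two x-running rails, running the full 1595 mm width of the frame in y; along x they sit between the end posts with a 78 mm gap after the −x posts and between neighbouring slats, leaving 79 mm before the +x posts.


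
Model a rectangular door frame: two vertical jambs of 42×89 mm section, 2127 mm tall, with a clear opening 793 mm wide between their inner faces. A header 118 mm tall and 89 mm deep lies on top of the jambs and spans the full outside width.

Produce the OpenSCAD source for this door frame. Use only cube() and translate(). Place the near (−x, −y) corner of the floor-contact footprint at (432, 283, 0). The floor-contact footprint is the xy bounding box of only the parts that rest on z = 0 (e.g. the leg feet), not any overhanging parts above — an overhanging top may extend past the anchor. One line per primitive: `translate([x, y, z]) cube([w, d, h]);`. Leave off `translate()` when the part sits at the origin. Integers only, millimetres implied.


translate([432, 283, 0]) cube([42, 89, 2127]);
translate([1267, 283, 0]) cube([42, 89, 2127]);
translate([432, 283, 2127]) cube([877, 89, 118]);


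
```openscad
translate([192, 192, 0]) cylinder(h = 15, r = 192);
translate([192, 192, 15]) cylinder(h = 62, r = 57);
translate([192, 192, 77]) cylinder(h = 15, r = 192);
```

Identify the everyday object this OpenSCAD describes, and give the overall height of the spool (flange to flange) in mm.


A spool. The overall height is 92 mm.

Three coaxial cylinders, large–small–large — a spool. Two 15 mm flanges and a 62 mm core give 15 + 62 + 15 = 92 mm.


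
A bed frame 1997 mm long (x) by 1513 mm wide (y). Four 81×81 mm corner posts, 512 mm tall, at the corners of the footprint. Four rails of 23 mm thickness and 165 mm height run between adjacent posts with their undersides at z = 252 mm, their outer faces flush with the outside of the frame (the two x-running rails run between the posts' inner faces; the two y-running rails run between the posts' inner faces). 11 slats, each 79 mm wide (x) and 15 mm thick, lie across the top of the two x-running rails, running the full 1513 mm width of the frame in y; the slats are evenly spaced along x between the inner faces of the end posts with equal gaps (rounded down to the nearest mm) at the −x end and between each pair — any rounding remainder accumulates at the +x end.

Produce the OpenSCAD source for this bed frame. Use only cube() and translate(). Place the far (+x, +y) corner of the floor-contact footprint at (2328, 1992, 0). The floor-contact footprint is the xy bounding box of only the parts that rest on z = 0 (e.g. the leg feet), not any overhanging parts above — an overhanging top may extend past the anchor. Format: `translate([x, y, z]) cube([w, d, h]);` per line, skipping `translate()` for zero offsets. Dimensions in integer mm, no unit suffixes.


// slat z = rail_z + rail_h = 252 + 165 = 417
// slat gap = ⌊(1835 − 11·79) / 12⌋ = 80
translate([331, 479, 0]) cube([81, 81, 512]);
translate([331, 1911, 0]) cube([81, 81, 512]);
translate([2247, 479, 0]) cube([81, 81, 512]);
translate([2247, 1911, 0]) cube([81, 81, 512]);
translate([412, 479, 252]) cube([1835, 23, 165]);
translate([412, 1969, 252]) cube([1835, 23, 165]);
translate([331, 560, 252]) cube([23, 1351, 165]);
translate([2305, 560, 252]) cube([23, 1351, 165]);
translate([492, 479, 417]) cube([79, 1513, 15]);
translate([651, 479, 417]) cube([79, 1513, 15]);
translate([810, 479, 417]) cube([79, 1513, 15]);
translate([969, 479, 417]) cube([79, 1513, 15]);
translate([1128, 479, 417]) cube([79, 1513, 15]);
translate([1287, 479, 417]) cube([79, 1513, 15]);
translate([1446, 479, 417]) cube([79, 1513, 15]);
translate([1605, 479, 417]) cube([79, 1513, 15]);
translate([1764, 479, 417]) cube([79, 1513, 15]);
translate([1923, 479, 417]) cube([79, 1513, 15]);
translate([2082, 479, 417]) cube([79, 1513, 15]);


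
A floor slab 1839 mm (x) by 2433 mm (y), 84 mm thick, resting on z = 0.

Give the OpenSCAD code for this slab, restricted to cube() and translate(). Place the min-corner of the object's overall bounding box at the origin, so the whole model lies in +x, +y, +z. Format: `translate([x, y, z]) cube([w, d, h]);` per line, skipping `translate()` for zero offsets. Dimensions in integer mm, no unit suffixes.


cube([1839, 2433, 84]);


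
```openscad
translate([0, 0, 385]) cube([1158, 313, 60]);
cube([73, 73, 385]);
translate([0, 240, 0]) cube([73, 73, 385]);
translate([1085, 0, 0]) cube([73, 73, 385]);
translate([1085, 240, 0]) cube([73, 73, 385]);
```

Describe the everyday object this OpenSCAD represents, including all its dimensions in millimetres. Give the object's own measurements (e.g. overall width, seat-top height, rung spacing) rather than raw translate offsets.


A bench: a 1158×313 mm seat slab, 60 mm thick, top at z = 445 mm, on four 73×73 mm square legs flush with the seat corners and standing on z = 0.


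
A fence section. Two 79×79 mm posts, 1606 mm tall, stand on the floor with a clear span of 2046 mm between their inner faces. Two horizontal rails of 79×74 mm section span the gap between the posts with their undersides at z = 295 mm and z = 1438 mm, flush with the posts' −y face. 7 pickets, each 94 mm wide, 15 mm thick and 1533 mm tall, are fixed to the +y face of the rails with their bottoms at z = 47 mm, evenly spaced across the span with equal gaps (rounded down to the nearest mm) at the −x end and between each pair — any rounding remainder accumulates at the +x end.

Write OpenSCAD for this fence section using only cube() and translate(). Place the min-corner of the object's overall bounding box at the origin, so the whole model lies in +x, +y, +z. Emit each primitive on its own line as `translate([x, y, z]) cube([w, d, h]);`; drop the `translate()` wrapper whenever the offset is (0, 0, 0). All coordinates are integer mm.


cube([79, 79, 1606]);
translate([2125, 0, 0]) cube([79, 79, 1606]);
translate([79, 0, 295]) cube([2046, 79, 74]);
translate([79, 0, 1438]) cube([2046, 79, 74]);
translate([252, 79, 47]) cube([94, 15, 1533]);
translate([519, 79, 47]) cube([94, 15, 1533]);
translate([786, 79, 47]) cube([94, 15, 1533]);
translate([1053, 79, 47]) cube([94, 15, 1533]);
translate([1320, 79, 47]) cube([94, 15, 1533]);
translate([1587, 79, 47]) cube([94, 15, 1533]);
translate([1854, 79, 47]) cube([94, 15, 1533]);


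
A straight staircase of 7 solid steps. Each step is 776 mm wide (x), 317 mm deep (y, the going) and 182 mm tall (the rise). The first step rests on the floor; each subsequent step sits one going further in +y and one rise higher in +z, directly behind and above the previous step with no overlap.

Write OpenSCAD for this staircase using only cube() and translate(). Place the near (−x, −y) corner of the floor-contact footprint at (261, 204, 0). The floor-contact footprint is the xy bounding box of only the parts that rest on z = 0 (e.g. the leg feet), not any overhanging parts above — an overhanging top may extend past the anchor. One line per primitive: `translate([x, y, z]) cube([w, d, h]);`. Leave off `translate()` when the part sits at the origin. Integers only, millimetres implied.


translate([261, 204, 0]) cube([776, 317, 182]);
translate([261, 521, 182]) cube([776, 317, 182]);
translate([261, 838, 364]) cube([776, 317, 182]);
translate([261, 1155, 546]) cube([776, 317, 182]);
translate([261, 1472, 728]) cube([776, 317, 182]);
translate([261, 1789, 910]) cube([776, 317, 182]);
translate([261, 2106, 1092]) cube([776, 317, 182]);


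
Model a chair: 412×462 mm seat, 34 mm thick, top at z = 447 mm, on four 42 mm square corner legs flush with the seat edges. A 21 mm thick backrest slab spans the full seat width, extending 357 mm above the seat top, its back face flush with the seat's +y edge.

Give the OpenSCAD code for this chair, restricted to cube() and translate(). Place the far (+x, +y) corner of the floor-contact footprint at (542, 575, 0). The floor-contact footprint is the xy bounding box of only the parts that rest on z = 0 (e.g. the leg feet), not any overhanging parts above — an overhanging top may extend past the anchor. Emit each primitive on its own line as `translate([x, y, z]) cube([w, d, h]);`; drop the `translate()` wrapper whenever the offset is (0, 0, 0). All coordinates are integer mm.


translate([130, 113, 413]) cube([412, 462, 34]);
translate([130, 113, 0]) cube([42, 42, 413]);
translate([500, 113, 0]) cube([42, 42, 413]);
translate([130, 533, 0]) cube([42, 42, 413]);
translate([500, 533, 0]) cube([42, 42, 413]);
translate([130, 554, 447]) cube([412, 21, 357]);


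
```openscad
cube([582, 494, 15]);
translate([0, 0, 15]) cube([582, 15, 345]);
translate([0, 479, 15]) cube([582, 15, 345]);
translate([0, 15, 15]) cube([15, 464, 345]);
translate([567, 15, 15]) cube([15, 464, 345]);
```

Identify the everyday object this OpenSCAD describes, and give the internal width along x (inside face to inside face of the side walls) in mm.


An open box. The internal width is 552 mm.

A 582×494 base slab with four walls standing on it — an open box. The base is 582 mm wide and the walls are 15 mm thick, so the internal width is 582 − 2 × 15 = 552 mm.


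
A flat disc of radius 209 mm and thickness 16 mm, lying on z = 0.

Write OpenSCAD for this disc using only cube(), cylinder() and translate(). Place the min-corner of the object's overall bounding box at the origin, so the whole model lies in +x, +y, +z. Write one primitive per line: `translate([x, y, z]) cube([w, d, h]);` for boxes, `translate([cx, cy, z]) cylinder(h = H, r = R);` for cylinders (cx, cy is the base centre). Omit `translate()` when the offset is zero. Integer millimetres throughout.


translate([209, 209, 0]) cylinder(h = 16, r = 209);
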